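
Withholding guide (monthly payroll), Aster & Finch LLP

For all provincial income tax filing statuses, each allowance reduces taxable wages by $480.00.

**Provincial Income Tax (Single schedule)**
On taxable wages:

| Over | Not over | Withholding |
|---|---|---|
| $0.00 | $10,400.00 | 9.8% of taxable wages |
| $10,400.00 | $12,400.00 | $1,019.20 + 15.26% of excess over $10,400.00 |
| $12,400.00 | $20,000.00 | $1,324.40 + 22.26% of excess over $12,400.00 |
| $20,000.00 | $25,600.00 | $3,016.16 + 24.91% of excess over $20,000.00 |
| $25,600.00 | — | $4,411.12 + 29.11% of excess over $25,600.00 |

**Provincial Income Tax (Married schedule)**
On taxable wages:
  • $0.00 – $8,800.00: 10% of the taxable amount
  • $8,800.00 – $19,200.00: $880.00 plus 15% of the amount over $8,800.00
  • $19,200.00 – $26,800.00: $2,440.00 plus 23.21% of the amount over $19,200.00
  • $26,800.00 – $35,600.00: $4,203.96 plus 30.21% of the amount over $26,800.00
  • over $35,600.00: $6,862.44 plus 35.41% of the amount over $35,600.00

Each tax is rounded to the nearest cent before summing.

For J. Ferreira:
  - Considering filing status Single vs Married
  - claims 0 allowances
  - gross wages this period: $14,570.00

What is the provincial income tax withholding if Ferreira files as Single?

$1,807.44

Provincial Income Tax (Single): taxable = $14,570.00
  $1,324.40 + 22.26% × ($14,570.00 − $12,400.00) = $1,324.40 + 22.26% × $2,170.00 = $1,807.44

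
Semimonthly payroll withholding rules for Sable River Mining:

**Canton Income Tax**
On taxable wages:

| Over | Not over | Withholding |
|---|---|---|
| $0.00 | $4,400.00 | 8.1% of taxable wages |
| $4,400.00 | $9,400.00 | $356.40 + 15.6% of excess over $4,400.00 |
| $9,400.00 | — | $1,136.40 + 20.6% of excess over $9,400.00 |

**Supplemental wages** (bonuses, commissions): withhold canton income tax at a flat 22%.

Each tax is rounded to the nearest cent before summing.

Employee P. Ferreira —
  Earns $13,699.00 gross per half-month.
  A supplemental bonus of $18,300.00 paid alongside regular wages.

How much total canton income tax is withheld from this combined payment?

Canton Income Tax: taxable = $13,699.00
  $1,136.40 + 20.6% × ($13,699.00 − $9,400.00) = $1,136.40 + 20.6% × $4,299.00 = $2,021.99
Supplemental (22% flat on bonus): 22% × $18,300.00 = $4,026.00
Total canton income tax: $2,021.99 + $4,026.00 = $6,047.99

$6,047.99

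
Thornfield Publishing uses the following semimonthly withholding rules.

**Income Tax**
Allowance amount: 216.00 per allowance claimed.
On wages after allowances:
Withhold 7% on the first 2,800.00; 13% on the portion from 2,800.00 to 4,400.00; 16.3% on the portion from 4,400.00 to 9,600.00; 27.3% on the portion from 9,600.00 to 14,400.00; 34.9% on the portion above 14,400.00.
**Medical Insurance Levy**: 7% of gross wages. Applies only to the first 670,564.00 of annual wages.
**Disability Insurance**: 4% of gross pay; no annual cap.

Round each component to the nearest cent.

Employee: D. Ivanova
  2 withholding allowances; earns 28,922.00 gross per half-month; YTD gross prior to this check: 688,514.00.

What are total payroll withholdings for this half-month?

8,636.29

Income Tax: taxable = 28,922.00 − 2×216.00 = 28,490.00
  2,562.00 + 34.9% × (28,490.00 − 14,400.00) = 2,562.00 + 34.9% × 14,090.00 = 7,479.41
Medical Insurance Levy: YTD 688,514.00 ≥ cap 670,564.00 → 0.00
Disability Insurance: 4% × 28,922.00 = 1,156.88
Total: 7,479.41 + 0.00 + 1,156.88 = 8,636.29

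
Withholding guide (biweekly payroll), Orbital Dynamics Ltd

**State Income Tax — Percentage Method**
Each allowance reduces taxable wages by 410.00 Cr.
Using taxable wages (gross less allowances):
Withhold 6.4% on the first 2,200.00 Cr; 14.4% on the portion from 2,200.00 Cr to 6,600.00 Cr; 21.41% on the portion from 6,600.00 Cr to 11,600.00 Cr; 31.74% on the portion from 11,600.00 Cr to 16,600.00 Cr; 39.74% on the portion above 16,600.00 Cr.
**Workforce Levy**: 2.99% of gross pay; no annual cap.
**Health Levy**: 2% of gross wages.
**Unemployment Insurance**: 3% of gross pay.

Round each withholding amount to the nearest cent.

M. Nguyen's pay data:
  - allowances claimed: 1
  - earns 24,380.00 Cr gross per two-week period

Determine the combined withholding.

8,308.70 Cr

State Income Tax: taxable = 24,380.00 Cr − 1×410.00 Cr = 23,970.00 Cr
  3,431.90 Cr + 39.74% × (23,970.00 Cr − 16,600.00 Cr) = 3,431.90 Cr + 39.74% × 7,370.00 Cr = 6,360.74 Cr
Workforce Levy: 2.99% × 24,380.00 Cr = 728.96 Cr
Health Levy: 2% × 24,380.00 Cr = 487.60 Cr
Unemployment Insurance: 3% × 24,380.00 Cr = 731.40 Cr
Total: 6,360.74 Cr + 728.96 Cr + 487.60 Cr + 731.40 Cr = 8,308.70 Cr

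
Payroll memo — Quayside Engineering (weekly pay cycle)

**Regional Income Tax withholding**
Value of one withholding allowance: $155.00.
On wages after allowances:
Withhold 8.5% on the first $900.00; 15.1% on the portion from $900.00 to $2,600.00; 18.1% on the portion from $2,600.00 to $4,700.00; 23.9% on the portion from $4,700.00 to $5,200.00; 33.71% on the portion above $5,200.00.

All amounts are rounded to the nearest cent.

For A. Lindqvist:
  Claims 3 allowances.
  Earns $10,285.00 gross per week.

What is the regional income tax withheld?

Regional Income Tax: taxable = $10,285.00 − 3×$155.00 = $9,820.00
  $832.80 + 33.71% × ($9,820.00 − $5,200.00) = $832.80 + 33.71% × $4,620.00 = $2,390.20

$2,390.20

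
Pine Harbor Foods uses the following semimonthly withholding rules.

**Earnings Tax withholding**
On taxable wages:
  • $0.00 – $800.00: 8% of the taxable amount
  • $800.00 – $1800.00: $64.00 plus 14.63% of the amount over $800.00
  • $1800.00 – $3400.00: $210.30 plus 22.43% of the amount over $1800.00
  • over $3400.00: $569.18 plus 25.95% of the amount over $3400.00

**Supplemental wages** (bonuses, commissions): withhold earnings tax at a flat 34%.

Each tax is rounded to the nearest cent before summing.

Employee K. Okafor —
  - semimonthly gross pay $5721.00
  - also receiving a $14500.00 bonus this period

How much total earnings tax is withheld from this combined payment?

$6101.48

Earnings Tax: taxable = $5721.00
  $569.18 + 25.95% × ($5721.00 − $3400.00) = $569.18 + 25.95% × $2321.00 = $1171.48
Supplemental (34% flat on bonus): 34% × $14500.00 = $4930.00
Total earnings tax: $1171.48 + $4930.00 = $6101.48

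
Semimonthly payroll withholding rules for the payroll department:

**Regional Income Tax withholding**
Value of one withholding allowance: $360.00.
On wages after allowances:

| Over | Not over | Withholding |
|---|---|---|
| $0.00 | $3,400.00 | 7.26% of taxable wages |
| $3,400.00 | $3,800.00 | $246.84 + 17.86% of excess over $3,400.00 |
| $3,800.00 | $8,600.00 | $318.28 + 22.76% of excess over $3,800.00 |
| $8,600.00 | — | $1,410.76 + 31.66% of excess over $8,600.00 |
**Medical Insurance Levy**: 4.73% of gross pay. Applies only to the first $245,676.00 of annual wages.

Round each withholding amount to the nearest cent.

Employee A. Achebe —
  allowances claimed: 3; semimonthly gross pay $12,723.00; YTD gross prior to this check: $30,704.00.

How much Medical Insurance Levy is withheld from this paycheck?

Medical Insurance Levy: 4.73% × $12,723.00 = $601.80

$601.80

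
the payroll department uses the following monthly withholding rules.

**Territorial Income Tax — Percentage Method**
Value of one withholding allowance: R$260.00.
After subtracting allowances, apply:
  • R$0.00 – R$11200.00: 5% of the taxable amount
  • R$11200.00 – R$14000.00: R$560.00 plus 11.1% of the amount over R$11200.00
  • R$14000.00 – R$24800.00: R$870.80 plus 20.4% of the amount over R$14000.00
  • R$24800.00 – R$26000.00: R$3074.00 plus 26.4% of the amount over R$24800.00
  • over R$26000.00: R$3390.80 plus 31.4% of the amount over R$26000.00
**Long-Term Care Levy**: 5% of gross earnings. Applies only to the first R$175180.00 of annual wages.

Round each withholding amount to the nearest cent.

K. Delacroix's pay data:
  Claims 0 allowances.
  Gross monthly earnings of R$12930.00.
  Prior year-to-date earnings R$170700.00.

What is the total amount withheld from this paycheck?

Territorial Income Tax: taxable = R$12930.00
  R$560.00 + 11.1% × (R$12930.00 − R$11200.00) = R$560.00 + 11.1% × R$1730.00 = R$752.03
Long-Term Care Levy: cap R$175180.00 − YTD R$170700.00 = R$4480.00 subject; 5% × R$4480.00 = R$224.00
Total: R$752.03 + R$224.00 = R$976.03

R$976.03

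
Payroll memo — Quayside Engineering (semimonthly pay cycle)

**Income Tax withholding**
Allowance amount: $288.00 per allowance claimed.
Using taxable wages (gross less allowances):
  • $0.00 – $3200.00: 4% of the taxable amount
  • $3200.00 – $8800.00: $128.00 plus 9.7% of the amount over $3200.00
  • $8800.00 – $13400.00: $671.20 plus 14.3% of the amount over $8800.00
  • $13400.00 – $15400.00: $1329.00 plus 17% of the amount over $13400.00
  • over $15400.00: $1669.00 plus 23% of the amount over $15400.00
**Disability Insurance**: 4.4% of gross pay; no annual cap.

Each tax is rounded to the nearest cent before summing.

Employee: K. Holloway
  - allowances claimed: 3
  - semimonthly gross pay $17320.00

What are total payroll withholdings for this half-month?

$2673.96

Income Tax: taxable = $17320.00 − 3×$288.00 = $16456.00
  $1669.00 + 23% × ($16456.00 − $15400.00) = $1669.00 + 23% × $1056.00 = $1911.88
Disability Insurance: 4.4% × $17320.00 = $762.08
Total: $1911.88 + $762.08 = $2673.96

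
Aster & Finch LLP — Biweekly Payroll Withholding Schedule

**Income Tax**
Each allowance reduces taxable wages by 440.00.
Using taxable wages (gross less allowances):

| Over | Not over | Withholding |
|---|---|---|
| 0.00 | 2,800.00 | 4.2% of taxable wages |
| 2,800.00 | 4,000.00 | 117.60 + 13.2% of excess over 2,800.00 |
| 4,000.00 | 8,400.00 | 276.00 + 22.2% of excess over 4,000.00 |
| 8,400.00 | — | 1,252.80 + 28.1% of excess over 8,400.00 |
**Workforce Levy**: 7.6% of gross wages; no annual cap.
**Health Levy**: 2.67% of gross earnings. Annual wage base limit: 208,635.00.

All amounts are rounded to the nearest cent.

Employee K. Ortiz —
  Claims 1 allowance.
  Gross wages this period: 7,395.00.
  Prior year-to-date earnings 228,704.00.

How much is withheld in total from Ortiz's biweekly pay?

1,494.03

Income Tax: taxable = 7,395.00 − 1×440.00 = 6,955.00
  276.00 + 22.2% × (6,955.00 − 4,000.00) = 276.00 + 22.2% × 2,955.00 = 932.01
Workforce Levy: 7.6% × 7,395.00 = 562.02
Health Levy: YTD 228,704.00 ≥ cap 208,635.00 → 0.00
Total: 932.01 + 562.02 + 0.00 = 1,494.03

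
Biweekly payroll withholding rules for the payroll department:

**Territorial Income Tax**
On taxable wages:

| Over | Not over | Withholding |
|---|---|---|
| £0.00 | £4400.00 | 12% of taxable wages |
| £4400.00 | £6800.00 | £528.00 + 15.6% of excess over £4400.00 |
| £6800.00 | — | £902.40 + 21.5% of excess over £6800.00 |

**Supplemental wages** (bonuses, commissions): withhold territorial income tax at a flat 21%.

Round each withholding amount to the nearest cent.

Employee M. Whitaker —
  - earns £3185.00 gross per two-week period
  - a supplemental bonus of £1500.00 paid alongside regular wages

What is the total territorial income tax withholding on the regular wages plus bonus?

£697.20

Territorial Income Tax: taxable = £3185.00
  12% × £3185.00 = £382.20
Supplemental (21% flat on bonus): 21% × £1500.00 = £315.00
Total territorial income tax: £382.20 + £315.00 = £697.20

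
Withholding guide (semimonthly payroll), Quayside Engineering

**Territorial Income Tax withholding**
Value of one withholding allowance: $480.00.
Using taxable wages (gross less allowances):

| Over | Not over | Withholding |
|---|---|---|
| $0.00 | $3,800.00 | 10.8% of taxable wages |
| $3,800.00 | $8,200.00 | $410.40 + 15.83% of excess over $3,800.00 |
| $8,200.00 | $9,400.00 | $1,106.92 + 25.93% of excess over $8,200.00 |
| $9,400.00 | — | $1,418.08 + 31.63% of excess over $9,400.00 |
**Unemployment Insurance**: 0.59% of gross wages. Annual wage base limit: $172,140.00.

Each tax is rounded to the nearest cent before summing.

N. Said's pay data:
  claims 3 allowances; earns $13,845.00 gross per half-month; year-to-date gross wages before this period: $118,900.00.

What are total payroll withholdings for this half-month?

$2,450.25

Territorial Income Tax: taxable = $13,845.00 − 3×$480.00 = $12,405.00
  $1,418.08 + 31.63% × ($12,405.00 − $9,400.00) = $1,418.08 + 31.63% × $3,005.00 = $2,368.56
Unemployment Insurance: 0.59% × $13,845.00 = $81.69
Total: $2,368.56 + $81.69 = $2,450.25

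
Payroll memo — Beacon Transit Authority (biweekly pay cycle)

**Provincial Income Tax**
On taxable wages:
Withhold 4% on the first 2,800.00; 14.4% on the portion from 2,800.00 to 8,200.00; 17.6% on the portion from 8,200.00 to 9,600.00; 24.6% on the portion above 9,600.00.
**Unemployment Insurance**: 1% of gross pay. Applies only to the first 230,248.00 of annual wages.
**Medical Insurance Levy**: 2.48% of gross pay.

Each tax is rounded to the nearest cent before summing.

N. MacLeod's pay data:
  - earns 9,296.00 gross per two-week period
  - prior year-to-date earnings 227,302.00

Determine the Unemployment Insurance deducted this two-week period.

Unemployment Insurance: cap 230,248.00 − YTD 227,302.00 = 2,946.00 subject; 1% × 2,946.00 = 29.46

29.46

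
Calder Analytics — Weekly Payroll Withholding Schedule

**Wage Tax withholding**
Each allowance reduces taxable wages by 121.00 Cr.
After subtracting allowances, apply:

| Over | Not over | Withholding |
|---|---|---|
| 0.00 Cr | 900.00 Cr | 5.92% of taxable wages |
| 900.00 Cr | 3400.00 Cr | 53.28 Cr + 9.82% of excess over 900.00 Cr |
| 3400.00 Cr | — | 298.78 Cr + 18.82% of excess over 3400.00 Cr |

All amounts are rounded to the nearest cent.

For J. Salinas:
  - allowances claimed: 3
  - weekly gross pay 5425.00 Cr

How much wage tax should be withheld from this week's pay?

Wage Tax: taxable = 5425.00 Cr − 3×121.00 Cr = 5062.00 Cr
  298.78 Cr + 18.82% × (5062.00 Cr − 3400.00 Cr) = 298.78 Cr + 18.82% × 1662.00 Cr = 611.57 Cr

611.57 Cr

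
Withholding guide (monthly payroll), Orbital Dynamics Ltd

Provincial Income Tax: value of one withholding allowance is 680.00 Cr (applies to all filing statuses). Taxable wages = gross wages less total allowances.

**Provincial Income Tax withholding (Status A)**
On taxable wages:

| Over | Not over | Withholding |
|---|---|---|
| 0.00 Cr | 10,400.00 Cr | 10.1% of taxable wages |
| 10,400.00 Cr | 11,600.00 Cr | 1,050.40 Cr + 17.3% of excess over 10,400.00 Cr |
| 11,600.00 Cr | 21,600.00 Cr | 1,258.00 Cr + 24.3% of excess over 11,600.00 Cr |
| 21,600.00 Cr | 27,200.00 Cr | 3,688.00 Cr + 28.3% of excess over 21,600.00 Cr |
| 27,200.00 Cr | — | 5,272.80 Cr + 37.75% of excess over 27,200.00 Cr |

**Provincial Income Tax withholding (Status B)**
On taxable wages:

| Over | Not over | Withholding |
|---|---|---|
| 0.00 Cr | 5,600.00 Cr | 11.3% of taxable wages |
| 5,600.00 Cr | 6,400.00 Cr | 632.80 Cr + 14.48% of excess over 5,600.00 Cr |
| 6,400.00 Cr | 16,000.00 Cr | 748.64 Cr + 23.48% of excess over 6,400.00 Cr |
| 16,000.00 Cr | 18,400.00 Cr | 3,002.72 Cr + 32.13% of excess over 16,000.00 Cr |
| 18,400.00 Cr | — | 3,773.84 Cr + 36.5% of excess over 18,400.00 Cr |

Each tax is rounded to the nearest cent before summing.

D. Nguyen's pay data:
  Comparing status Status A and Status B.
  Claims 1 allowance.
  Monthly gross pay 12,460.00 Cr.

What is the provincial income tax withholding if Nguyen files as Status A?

1,301.74 Cr

Provincial Income Tax (Status A): taxable = 12,460.00 Cr − 1×680.00 Cr = 11,780.00 Cr
  1,258.00 Cr + 24.3% × (11,780.00 Cr − 11,600.00 Cr) = 1,258.00 Cr + 24.3% × 180.00 Cr = 1,301.74 Cr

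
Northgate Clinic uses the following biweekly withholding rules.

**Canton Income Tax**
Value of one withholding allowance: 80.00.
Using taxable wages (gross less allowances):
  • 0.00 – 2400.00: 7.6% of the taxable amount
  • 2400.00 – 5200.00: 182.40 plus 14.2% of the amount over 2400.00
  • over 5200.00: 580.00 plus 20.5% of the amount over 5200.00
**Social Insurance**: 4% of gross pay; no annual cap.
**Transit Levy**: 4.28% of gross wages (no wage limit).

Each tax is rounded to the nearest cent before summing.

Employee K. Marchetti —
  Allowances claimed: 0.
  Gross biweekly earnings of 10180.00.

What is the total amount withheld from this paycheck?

2443.80

Canton Income Tax: taxable = 10180.00
  580.00 + 20.5% × (10180.00 − 5200.00) = 580.00 + 20.5% × 4980.00 = 1600.90
Social Insurance: 4% × 10180.00 = 407.20
Transit Levy: 4.28% × 10180.00 = 435.70
Total: 1600.90 + 407.20 + 435.70 = 2443.80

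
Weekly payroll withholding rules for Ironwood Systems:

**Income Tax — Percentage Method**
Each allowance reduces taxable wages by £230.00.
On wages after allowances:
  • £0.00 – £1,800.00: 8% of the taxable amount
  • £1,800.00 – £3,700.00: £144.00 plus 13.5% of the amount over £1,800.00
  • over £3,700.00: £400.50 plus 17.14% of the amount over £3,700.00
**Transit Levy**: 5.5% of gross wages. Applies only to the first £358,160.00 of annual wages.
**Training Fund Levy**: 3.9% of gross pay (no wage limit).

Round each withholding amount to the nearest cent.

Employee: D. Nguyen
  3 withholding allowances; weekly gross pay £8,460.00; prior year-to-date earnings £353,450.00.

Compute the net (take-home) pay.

£6,772.91

Income Tax: taxable = £8,460.00 − 3×£230.00 = £7,770.00
  £400.50 + 17.14% × (£7,770.00 − £3,700.00) = £400.50 + 17.14% × £4,070.00 = £1,098.10
Transit Levy: cap £358,160.00 − YTD £353,450.00 = £4,710.00 subject; 5.5% × £4,710.00 = £259.05
Training Fund Levy: 3.9% × £8,460.00 = £329.94
Total withheld: £1,098.10 + £259.05 + £329.94 = £1,687.09
Net pay: £8,460.00 − £1,687.09 = £6,772.91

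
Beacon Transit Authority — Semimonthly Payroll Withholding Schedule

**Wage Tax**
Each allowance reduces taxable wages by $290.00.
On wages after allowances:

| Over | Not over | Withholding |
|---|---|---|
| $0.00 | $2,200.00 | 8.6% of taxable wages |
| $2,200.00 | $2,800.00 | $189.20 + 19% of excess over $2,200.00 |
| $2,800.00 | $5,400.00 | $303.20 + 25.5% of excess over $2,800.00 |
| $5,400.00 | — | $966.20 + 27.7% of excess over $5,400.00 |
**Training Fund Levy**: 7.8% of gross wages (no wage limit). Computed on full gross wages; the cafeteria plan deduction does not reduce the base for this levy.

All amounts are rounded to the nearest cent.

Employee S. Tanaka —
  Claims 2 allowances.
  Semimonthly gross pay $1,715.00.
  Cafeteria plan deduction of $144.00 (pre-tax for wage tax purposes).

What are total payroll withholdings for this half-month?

Wage Tax: taxable = $1,715.00 − $144.00 − 2×$290.00 = $991.00
  8.6% × $991.00 = $85.23
Training Fund Levy: 7.8% × $1,715.00 = $133.77
Total: $85.23 + $133.77 = $219.00

$219.00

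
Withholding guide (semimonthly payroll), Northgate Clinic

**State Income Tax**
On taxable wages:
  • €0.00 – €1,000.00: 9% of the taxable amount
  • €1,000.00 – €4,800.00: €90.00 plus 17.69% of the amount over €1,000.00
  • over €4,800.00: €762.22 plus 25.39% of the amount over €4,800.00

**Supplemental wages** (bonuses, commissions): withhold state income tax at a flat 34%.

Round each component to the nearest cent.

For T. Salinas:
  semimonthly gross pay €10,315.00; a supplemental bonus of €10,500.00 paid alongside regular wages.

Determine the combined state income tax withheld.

€5,732.48

State Income Tax: taxable = €10,315.00
  €762.22 + 25.39% × (€10,315.00 − €4,800.00) = €762.22 + 25.39% × €5,515.00 = €2,162.48
Supplemental (34% flat on bonus): 34% × €10,500.00 = €3,570.00
Total state income tax: €2,162.48 + €3,570.00 = €5,732.48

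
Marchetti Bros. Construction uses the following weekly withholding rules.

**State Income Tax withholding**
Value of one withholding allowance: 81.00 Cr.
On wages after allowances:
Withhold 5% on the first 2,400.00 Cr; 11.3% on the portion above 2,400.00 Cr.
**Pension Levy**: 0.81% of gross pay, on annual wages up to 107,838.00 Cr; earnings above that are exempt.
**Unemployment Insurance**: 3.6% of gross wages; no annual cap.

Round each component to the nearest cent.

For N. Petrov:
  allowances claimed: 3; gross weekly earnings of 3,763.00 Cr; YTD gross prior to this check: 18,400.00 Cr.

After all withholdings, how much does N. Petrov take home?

State Income Tax: taxable = 3,763.00 Cr − 3×81.00 Cr = 3,520.00 Cr
  120.00 Cr + 11.3% × (3,520.00 Cr − 2,400.00 Cr) = 120.00 Cr + 11.3% × 1,120.00 Cr = 246.56 Cr
Pension Levy: 0.81% × 3,763.00 Cr = 30.48 Cr
Unemployment Insurance: 3.6% × 3,763.00 Cr = 135.47 Cr
Total withheld: 246.56 Cr + 30.48 Cr + 135.47 Cr = 412.51 Cr
Net pay: 3,763.00 Cr − 412.51 Cr = 3,350.49 Cr

3,350.49 Cr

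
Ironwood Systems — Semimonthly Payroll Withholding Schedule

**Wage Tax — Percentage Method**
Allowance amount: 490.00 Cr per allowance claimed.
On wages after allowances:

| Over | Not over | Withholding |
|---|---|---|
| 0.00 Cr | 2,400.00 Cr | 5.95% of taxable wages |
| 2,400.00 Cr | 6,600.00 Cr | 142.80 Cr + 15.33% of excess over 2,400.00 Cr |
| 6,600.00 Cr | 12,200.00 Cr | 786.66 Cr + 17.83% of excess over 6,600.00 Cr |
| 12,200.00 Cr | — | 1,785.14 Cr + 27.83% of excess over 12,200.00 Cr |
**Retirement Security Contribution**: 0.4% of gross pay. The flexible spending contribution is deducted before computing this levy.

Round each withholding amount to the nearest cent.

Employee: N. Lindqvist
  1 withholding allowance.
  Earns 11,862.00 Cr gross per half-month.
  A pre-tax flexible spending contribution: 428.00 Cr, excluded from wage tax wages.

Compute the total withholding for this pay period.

1,606.94 Cr

Wage Tax: taxable = 11,862.00 Cr − 428.00 Cr − 1×490.00 Cr = 10,944.00 Cr
  786.66 Cr + 17.83% × (10,944.00 Cr − 6,600.00 Cr) = 786.66 Cr + 17.83% × 4,344.00 Cr = 1,561.20 Cr
Retirement Security Contribution: 0.4% × 11,434.00 Cr = 45.74 Cr
Total: 1,561.20 Cr + 45.74 Cr = 1,606.94 Cr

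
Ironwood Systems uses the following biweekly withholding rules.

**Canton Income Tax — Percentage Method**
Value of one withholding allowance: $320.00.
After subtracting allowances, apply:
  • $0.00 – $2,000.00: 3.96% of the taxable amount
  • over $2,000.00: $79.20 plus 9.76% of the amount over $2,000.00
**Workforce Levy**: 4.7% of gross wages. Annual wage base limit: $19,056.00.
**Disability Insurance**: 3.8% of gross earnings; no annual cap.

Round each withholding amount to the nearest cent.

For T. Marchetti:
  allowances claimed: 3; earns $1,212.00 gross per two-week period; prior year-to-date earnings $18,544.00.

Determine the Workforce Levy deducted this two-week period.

$24.06

Workforce Levy: cap $19,056.00 − YTD $18,544.00 = $512.00 subject; 4.7% × $512.00 = $24.06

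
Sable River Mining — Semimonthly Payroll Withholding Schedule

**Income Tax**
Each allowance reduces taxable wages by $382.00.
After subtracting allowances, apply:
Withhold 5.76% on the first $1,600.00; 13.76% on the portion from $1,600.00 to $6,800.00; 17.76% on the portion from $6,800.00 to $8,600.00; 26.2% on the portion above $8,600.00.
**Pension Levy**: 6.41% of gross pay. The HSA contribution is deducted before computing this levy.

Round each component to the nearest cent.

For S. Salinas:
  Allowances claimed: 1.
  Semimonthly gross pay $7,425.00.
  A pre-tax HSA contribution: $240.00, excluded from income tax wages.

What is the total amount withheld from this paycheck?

$1,268.77

Income Tax: taxable = $7,425.00 − $240.00 − 1×$382.00 = $6,803.00
  $807.68 + 17.76% × ($6,803.00 − $6,800.00) = $807.68 + 17.76% × $3.00 = $808.21
Pension Levy: 6.41% × $7,185.00 = $460.56
Total: $808.21 + $460.56 = $1,268.77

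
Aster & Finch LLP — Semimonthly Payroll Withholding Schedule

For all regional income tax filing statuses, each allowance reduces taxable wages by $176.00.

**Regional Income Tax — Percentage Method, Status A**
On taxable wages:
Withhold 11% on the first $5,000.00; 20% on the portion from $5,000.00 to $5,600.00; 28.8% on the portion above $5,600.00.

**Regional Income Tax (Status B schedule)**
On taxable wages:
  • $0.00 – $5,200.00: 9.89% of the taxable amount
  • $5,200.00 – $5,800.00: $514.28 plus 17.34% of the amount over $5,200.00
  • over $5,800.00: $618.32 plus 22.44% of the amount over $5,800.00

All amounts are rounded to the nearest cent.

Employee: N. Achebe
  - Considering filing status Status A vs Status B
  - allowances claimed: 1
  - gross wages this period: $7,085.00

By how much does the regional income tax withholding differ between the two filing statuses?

Regional Income Tax (Status A): taxable = $7,085.00 − 1×$176.00 = $6,909.00
  $670.00 + 28.8% × ($6,909.00 − $5,600.00) = $670.00 + 28.8% × $1,309.00 = $1,046.99
Regional Income Tax (Status B): taxable = $7,085.00 − 1×$176.00 = $6,909.00
  $618.32 + 22.44% × ($6,909.00 − $5,800.00) = $618.32 + 22.44% × $1,109.00 = $867.18
Difference: |$1,046.99 − $867.18| = $179.81 (higher under Status A)

$179.81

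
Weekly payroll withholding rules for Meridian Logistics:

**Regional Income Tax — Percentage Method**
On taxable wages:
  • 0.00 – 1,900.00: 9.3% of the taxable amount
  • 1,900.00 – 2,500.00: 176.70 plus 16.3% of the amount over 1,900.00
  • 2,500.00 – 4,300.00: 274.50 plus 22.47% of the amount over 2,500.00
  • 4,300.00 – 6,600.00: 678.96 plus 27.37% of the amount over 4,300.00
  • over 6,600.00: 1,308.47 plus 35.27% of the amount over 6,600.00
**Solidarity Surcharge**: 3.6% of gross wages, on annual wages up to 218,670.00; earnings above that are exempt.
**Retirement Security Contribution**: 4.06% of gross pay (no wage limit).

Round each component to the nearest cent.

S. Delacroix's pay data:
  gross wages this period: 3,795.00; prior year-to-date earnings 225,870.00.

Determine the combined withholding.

719.57

Regional Income Tax: taxable = 3,795.00
  274.50 + 22.47% × (3,795.00 − 2,500.00) = 274.50 + 22.47% × 1,295.00 = 565.49
Solidarity Surcharge: YTD 225,870.00 ≥ cap 218,670.00 → 0.00
Retirement Security Contribution: 4.06% × 3,795.00 = 154.08
Total: 565.49 + 0.00 + 154.08 = 719.57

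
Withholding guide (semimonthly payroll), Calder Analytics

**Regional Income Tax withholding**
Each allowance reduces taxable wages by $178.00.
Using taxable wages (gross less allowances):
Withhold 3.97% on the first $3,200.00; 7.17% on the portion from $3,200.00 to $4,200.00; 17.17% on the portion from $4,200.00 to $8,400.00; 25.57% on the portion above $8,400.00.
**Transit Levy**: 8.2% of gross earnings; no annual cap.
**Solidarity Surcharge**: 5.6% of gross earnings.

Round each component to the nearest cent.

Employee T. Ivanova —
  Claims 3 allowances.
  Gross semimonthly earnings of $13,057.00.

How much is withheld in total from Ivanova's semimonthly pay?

Regional Income Tax: taxable = $13,057.00 − 3×$178.00 = $12,523.00
  $919.88 + 25.57% × ($12,523.00 − $8,400.00) = $919.88 + 25.57% × $4,123.00 = $1,974.13
Transit Levy: 8.2% × $13,057.00 = $1,070.67
Solidarity Surcharge: 5.6% × $13,057.00 = $731.19
Total: $1,974.13 + $1,070.67 + $731.19 = $3,775.99

$3,775.99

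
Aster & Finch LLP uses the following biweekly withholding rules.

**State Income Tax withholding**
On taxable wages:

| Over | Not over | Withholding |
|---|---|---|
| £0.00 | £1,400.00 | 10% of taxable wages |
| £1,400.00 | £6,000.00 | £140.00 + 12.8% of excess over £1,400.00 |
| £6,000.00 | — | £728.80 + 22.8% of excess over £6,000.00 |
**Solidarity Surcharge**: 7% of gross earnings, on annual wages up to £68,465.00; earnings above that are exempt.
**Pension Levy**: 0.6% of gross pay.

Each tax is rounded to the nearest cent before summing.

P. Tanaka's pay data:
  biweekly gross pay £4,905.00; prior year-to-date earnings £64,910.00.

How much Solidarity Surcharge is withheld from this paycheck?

Solidarity Surcharge: cap £68,465.00 − YTD £64,910.00 = £3,555.00 subject; 7% × £3,555.00 = £248.85

£248.85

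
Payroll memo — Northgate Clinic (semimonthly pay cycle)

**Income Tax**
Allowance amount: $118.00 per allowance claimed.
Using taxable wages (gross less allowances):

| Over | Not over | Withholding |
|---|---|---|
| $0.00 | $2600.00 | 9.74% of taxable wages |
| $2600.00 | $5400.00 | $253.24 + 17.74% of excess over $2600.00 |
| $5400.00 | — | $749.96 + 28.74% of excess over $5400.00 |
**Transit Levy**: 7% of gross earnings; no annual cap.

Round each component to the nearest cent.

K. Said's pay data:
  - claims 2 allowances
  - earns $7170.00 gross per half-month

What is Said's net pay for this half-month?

$5477.27

Income Tax: taxable = $7170.00 − 2×$118.00 = $6934.00
  $749.96 + 28.74% × ($6934.00 − $5400.00) = $749.96 + 28.74% × $1534.00 = $1190.83
Transit Levy: 7% × $7170.00 = $501.90
Total withheld: $1190.83 + $501.90 = $1692.73
Net pay: $7170.00 − $1692.73 = $5477.27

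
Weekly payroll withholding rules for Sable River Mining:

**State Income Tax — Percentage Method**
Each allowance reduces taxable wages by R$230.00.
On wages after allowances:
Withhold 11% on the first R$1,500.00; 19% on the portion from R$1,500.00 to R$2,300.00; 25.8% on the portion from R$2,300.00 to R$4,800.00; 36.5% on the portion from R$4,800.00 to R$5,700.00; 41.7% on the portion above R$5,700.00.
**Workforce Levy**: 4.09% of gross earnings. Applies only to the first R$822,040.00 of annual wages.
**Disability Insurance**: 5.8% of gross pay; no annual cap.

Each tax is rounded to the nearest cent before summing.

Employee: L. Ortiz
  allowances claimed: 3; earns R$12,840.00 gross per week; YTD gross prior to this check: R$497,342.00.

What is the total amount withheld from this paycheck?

State Income Tax: taxable = R$12,840.00 − 3×R$230.00 = R$12,150.00
  R$1,290.50 + 41.7% × (R$12,150.00 − R$5,700.00) = R$1,290.50 + 41.7% × R$6,450.00 = R$3,980.15
Workforce Levy: 4.09% × R$12,840.00 = R$525.16
Disability Insurance: 5.8% × R$12,840.00 = R$744.72
Total: R$3,980.15 + R$525.16 + R$744.72 = R$5,250.03

R$5,250.03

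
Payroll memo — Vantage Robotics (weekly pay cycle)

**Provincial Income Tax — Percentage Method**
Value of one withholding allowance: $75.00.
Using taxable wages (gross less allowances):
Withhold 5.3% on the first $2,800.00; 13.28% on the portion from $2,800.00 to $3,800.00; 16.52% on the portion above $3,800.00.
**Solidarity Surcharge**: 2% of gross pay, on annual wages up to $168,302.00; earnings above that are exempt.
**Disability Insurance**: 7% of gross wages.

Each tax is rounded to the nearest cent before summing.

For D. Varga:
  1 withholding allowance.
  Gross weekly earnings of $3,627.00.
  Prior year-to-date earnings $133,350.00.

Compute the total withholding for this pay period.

$574.70

Provincial Income Tax: taxable = $3,627.00 − 1×$75.00 = $3,552.00
  $148.40 + 13.28% × ($3,552.00 − $2,800.00) = $148.40 + 13.28% × $752.00 = $248.27
Solidarity Surcharge: 2% × $3,627.00 = $72.54
Disability Insurance: 7% × $3,627.00 = $253.89
Total: $248.27 + $72.54 + $253.89 = $574.70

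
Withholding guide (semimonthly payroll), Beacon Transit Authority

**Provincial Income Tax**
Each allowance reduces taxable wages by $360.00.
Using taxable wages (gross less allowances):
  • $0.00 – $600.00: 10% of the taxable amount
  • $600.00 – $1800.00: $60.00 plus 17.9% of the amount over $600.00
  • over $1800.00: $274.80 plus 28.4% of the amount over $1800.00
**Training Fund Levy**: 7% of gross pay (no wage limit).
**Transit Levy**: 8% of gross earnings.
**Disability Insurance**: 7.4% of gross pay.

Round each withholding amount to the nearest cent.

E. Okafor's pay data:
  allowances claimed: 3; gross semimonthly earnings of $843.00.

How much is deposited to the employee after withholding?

Provincial Income Tax: taxable = $843.00 − 3×$360.00 = $-237.00
  Taxable ≤ 0 → $0.00
Training Fund Levy: 7% × $843.00 = $59.01
Transit Levy: 8% × $843.00 = $67.44
Disability Insurance: 7.4% × $843.00 = $62.38
Total withheld: $0.00 + $59.01 + $67.44 + $62.38 = $188.83
Net pay: $843.00 − $188.83 = $654.17

$654.17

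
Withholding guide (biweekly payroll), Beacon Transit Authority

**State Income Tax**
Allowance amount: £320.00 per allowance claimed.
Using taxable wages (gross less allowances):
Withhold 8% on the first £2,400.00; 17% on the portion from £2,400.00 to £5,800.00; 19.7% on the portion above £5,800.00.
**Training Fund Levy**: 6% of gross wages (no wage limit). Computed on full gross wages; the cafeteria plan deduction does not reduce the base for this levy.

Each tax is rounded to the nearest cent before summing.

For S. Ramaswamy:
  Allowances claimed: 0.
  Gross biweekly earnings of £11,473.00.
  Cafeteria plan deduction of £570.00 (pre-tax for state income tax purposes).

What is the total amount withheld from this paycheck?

State Income Tax: taxable = £11,473.00 − £570.00 = £10,903.00
  £770.00 + 19.7% × (£10,903.00 − £5,800.00) = £770.00 + 19.7% × £5,103.00 = £1,775.29
Training Fund Levy: 6% × £11,473.00 = £688.38
Total: £1,775.29 + £688.38 = £2,463.67

£2,463.67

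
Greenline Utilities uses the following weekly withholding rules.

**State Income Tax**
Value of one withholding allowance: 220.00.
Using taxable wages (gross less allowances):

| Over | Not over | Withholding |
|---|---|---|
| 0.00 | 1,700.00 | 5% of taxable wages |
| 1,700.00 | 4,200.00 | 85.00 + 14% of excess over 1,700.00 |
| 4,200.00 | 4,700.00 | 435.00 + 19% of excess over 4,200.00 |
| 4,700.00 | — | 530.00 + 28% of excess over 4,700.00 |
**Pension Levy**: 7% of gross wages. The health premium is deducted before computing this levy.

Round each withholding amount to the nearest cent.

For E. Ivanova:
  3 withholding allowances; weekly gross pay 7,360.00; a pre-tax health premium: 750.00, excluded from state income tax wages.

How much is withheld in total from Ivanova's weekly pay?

State Income Tax: taxable = 7,360.00 − 750.00 − 3×220.00 = 5,950.00
  530.00 + 28% × (5,950.00 − 4,700.00) = 530.00 + 28% × 1,250.00 = 880.00
Pension Levy: 7% × 6,610.00 = 462.70
Total: 880.00 + 462.70 = 1,342.70

1,342.70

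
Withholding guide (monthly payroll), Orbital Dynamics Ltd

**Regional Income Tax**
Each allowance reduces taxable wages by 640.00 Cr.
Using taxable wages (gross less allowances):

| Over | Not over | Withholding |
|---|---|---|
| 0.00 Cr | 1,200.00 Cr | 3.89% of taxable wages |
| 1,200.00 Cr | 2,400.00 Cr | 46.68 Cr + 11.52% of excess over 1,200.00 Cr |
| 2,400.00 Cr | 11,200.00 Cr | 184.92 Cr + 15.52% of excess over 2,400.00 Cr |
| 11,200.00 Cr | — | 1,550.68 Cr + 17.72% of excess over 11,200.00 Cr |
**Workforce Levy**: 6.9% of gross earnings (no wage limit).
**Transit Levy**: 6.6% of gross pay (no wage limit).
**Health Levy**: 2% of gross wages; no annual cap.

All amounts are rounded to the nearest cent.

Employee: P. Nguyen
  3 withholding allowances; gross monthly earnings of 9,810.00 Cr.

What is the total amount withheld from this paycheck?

2,557.52 Cr

Regional Income Tax: taxable = 9,810.00 Cr − 3×640.00 Cr = 7,890.00 Cr
  184.92 Cr + 15.52% × (7,890.00 Cr − 2,400.00 Cr) = 184.92 Cr + 15.52% × 5,490.00 Cr = 1,036.97 Cr
Workforce Levy: 6.9% × 9,810.00 Cr = 676.89 Cr
Transit Levy: 6.6% × 9,810.00 Cr = 647.46 Cr
Health Levy: 2% × 9,810.00 Cr = 196.20 Cr
Total: 1,036.97 Cr + 676.89 Cr + 647.46 Cr + 196.20 Cr = 2,557.52 Cr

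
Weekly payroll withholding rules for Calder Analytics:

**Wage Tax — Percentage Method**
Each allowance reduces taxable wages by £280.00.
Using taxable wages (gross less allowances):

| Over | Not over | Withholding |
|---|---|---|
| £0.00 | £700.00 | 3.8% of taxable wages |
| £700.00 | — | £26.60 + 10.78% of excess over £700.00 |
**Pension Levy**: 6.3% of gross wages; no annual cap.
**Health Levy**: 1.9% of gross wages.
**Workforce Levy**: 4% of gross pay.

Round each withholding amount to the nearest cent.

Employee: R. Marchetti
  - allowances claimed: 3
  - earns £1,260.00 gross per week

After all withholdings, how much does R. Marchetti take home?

£1,090.32

Wage Tax: taxable = £1,260.00 − 3×£280.00 = £420.00
  3.8% × £420.00 = £15.96
Pension Levy: 6.3% × £1,260.00 = £79.38
Health Levy: 1.9% × £1,260.00 = £23.94
Workforce Levy: 4% × £1,260.00 = £50.40
Total withheld: £15.96 + £79.38 + £23.94 + £50.40 = £169.68
Net pay: £1,260.00 − £169.68 = £1,090.32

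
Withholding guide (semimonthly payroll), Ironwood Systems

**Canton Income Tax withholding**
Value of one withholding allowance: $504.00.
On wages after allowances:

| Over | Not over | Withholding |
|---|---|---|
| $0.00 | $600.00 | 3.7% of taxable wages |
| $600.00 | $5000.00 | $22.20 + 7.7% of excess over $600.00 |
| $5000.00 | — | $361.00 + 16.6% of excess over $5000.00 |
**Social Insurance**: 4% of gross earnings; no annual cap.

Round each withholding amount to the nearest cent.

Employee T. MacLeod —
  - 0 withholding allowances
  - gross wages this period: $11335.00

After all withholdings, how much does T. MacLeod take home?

Canton Income Tax: taxable = $11335.00
  $361.00 + 16.6% × ($11335.00 − $5000.00) = $361.00 + 16.6% × $6335.00 = $1412.61
Social Insurance: 4% × $11335.00 = $453.40
Total withheld: $1412.61 + $453.40 = $1866.01
Net pay: $11335.00 − $1866.01 = $9468.99

$9468.99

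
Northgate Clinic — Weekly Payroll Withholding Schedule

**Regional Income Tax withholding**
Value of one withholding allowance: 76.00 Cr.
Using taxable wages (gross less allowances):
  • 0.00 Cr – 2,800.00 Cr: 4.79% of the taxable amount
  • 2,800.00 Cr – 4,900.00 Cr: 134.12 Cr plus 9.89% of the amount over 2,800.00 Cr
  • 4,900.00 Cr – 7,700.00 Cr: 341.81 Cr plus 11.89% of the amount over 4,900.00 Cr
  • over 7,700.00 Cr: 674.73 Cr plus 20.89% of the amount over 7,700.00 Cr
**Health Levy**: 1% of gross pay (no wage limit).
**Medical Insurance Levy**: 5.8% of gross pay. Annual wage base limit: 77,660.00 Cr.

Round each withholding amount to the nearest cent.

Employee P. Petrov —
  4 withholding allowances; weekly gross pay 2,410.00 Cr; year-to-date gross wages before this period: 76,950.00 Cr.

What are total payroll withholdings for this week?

Regional Income Tax: taxable = 2,410.00 Cr − 4×76.00 Cr = 2,106.00 Cr
  4.79% × 2,106.00 Cr = 100.88 Cr
Health Levy: 1% × 2,410.00 Cr = 24.10 Cr
Medical Insurance Levy: cap 77,660.00 Cr − YTD 76,950.00 Cr = 710.00 Cr subject; 5.8% × 710.00 Cr = 41.18 Cr
Total: 100.88 Cr + 24.10 Cr + 41.18 Cr = 166.16 Cr

166.16 Cr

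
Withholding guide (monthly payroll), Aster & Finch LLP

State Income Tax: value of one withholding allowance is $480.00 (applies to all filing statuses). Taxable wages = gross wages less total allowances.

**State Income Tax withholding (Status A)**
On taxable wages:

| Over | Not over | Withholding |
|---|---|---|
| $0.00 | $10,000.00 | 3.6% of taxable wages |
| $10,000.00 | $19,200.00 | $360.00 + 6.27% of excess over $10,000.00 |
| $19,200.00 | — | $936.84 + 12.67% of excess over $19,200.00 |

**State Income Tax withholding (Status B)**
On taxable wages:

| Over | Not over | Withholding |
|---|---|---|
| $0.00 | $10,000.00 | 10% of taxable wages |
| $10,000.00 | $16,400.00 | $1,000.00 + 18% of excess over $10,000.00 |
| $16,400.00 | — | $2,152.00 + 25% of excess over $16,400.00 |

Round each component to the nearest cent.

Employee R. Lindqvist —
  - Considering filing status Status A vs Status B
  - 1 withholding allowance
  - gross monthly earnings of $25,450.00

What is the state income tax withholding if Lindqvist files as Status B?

State Income Tax (Status B): taxable = $25,450.00 − 1×$480.00 = $24,970.00
  $2,152.00 + 25% × ($24,970.00 − $16,400.00) = $2,152.00 + 25% × $8,570.00 = $4,294.50

$4,294.50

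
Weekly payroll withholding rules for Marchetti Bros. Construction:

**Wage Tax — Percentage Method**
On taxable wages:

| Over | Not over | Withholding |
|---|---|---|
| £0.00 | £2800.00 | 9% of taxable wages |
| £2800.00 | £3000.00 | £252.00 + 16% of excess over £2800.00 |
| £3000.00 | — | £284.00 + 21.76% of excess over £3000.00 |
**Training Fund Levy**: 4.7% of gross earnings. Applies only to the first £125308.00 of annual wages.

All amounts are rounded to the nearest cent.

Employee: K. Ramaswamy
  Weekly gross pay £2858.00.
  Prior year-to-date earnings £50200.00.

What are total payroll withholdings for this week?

£395.61

Wage Tax: taxable = £2858.00
  £252.00 + 16% × (£2858.00 − £2800.00) = £252.00 + 16% × £58.00 = £261.28
Training Fund Levy: 4.7% × £2858.00 = £134.33
Total: £261.28 + £134.33 = £395.61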